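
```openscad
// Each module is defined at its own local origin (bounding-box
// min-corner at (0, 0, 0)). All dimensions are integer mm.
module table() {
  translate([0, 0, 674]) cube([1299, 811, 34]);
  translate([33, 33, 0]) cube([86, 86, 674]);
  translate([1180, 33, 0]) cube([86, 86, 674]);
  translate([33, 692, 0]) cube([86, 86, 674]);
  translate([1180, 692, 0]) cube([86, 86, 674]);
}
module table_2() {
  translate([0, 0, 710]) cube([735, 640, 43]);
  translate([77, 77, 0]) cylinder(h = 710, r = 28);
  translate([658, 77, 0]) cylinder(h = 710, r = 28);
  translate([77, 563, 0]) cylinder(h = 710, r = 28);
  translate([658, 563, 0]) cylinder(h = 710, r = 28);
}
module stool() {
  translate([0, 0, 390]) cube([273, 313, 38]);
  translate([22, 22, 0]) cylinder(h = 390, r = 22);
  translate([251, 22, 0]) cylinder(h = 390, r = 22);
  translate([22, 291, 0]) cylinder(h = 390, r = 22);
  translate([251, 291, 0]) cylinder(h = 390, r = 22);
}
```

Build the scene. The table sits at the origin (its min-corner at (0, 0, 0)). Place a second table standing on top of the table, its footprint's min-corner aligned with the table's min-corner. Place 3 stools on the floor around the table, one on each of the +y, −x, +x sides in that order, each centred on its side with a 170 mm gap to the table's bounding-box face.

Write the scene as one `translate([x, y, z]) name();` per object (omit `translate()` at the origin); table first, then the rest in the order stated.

table();
translate([0, 0, 708]) table_2();
translate([513, 981, 0]) stool();
translate([-443, 249, 0]) stool();
translate([1469, 249, 0]) stool();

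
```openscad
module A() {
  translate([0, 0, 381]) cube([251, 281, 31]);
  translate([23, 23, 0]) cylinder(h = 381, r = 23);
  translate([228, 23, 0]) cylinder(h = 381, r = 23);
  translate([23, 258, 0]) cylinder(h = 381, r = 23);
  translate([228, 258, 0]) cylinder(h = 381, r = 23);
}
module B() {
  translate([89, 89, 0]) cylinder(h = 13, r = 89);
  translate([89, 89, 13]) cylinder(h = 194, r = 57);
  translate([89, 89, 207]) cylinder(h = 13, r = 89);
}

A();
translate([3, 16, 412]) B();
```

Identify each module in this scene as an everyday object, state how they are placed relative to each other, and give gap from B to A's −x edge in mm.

A is a stool. B is a spool. The spool is on top of the stool. The gap from the spool to the stool's −x edge is 3 mm.

The spool's min-x is at 3; the stool's min-x is 0; gap = 3 mm.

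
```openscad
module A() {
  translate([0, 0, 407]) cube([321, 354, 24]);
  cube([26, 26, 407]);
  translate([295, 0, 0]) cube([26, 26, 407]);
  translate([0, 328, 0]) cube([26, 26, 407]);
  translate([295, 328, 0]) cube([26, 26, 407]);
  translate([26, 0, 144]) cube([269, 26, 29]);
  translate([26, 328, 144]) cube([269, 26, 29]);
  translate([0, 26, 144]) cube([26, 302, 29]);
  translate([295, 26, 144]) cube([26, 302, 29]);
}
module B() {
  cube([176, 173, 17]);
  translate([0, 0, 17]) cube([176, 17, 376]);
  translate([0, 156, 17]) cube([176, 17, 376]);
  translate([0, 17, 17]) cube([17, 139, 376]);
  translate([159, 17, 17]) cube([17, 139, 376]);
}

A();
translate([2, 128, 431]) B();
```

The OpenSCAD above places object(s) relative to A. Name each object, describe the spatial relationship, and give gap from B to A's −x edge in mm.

The open box's min-x is at 2; the stool's min-x is 0; gap = 2 mm.

A is a stool. B is an open box. The open box is on top of the stool. The gap from the open box to the stool's −x edge is 2 mm.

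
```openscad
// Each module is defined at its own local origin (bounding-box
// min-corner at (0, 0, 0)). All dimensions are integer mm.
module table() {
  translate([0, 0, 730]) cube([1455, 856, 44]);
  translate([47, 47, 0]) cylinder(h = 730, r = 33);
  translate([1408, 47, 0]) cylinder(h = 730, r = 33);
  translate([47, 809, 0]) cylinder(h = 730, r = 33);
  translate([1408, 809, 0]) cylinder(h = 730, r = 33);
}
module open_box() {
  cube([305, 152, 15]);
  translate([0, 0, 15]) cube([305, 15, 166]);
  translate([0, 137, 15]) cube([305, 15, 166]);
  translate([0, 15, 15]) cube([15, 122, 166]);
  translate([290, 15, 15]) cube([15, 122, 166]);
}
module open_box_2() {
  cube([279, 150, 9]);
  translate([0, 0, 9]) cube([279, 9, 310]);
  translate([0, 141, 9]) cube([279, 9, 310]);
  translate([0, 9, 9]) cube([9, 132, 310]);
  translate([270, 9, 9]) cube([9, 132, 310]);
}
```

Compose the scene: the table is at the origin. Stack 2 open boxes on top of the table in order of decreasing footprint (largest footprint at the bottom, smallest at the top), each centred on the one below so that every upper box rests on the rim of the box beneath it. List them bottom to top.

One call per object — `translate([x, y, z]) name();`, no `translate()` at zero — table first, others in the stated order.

table();
translate([575, 352, 774]) open_box();
translate([588, 353, 955]) open_box_2();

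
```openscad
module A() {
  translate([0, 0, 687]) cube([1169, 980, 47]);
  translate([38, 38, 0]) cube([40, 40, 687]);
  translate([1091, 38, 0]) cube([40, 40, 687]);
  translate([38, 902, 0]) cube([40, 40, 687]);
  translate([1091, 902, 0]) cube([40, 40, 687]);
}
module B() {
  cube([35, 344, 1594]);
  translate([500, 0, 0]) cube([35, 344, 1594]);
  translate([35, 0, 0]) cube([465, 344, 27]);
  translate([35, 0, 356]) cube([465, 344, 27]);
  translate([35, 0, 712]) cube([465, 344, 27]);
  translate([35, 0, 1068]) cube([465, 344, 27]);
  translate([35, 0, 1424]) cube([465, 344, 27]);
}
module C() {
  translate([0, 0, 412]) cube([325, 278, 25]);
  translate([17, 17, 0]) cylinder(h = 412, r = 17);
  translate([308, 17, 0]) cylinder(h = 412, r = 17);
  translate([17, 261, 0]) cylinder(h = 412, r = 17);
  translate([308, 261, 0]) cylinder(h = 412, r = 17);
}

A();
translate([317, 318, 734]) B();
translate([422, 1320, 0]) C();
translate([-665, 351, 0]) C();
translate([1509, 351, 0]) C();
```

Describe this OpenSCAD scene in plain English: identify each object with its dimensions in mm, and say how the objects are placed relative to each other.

A is a table with a 1169×980 mm rectangular top, 47 mm thick, top surface at z = 734 mm, supported by four 40×40 mm square legs, each inset 38 mm from the nearest pair of top edges, running from the floor.

B is a bookshelf 535 mm wide overall, 344 mm deep and 1594 mm tall. The two sides are 35 mm thick vertical panels. 5 horizontal shelves of 27 mm thickness span between the inner faces of the sides; the lowest shelf sits on the floor and shelves are stacked with a clear vertical gap of 329 mm between each pair.

C is a simple wooden stool: a rectangular seat 325 mm (x) by 278 mm (y), 25 mm thick, top face at z = 437 mm, on four round legs, each 34 mm in diameter. The legs rest on z = 0, each leg's axis is inset half a diameter from the nearest pair of seat edges (so the leg's bounding box is flush with the corner).

The bookshelf is on top of the table, centred. Three stools sit around the table at the +y, −x, +x sides.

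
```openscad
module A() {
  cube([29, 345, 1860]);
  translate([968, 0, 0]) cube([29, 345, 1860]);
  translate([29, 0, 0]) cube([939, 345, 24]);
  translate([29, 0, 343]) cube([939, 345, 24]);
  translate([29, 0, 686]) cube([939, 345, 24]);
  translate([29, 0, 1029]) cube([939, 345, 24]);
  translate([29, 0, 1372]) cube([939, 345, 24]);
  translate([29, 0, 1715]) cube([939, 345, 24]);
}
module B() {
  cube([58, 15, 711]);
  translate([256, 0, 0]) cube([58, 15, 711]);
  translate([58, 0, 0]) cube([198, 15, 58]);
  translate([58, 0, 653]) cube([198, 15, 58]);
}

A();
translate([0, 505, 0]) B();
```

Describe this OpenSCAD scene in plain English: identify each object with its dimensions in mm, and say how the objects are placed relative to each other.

A is a bookshelf 997 mm wide overall, 345 mm deep and 1860 mm tall. The two sides are 29 mm thick vertical panels. 6 horizontal shelves of 24 mm thickness span between the inner faces of the sides; the lowest shelf sits on the floor and shelves are stacked with a clear vertical gap of 319 mm between each pair.

B is a picture frame with a 198×595 mm rectangular opening (x by z) and a uniform 58 mm border on every side. Frame depth is 15 mm along y. It is built from two vertical stiles running the full outside height and two horizontal rails spanning the gap between the stiles.

The picture frame is on the floor beside the bookshelf on its +y side.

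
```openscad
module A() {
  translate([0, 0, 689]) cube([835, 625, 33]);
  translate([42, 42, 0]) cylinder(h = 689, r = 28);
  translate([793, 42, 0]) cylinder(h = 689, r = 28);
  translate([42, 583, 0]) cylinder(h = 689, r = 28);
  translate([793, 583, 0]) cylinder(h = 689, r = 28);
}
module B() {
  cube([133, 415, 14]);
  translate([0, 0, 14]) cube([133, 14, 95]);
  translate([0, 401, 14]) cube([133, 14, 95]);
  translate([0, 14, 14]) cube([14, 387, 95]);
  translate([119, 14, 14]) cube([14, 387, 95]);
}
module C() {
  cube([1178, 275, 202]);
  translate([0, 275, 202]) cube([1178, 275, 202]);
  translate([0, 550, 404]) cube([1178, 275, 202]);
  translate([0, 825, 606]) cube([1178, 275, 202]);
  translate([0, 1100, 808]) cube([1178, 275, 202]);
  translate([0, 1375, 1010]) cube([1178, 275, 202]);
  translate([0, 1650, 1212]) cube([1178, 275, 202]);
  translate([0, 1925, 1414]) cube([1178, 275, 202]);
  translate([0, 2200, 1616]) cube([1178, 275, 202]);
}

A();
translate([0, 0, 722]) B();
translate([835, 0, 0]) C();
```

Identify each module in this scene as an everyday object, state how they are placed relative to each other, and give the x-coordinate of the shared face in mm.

A is a table. B is an open box. C is a staircase. The open box is on top of the table. The staircase is against the table's +x side, with their −y faces flush. The x-coordinate of the shared face is 835 mm.

The table's +x face and the staircase's −x face are both at x = 835 mm.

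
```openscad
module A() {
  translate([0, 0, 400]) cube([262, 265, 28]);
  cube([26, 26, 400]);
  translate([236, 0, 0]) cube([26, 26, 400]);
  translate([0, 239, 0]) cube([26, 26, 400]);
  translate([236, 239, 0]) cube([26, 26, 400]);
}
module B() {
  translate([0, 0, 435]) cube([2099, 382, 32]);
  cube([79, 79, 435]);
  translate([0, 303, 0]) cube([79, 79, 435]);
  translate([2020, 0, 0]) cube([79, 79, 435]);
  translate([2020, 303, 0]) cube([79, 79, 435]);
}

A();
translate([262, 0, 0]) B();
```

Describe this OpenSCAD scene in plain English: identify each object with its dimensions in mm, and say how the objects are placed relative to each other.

A is a four-legged stool. The seat is a 262×265×28 mm slab whose top surface is at z = 428 mm; four square legs, each 26×26 mm in cross-section, run from the floor (z = 0) to the underside of the seat, each flush with a corner of the seat.

B is a bench: a 2099×382 mm seat slab, 32 mm thick, top at z = 467 mm, on four 79×79 mm square legs flush with the seat corners and standing on z = 0.

The bench is against the stool's +x side, with their −y faces flush.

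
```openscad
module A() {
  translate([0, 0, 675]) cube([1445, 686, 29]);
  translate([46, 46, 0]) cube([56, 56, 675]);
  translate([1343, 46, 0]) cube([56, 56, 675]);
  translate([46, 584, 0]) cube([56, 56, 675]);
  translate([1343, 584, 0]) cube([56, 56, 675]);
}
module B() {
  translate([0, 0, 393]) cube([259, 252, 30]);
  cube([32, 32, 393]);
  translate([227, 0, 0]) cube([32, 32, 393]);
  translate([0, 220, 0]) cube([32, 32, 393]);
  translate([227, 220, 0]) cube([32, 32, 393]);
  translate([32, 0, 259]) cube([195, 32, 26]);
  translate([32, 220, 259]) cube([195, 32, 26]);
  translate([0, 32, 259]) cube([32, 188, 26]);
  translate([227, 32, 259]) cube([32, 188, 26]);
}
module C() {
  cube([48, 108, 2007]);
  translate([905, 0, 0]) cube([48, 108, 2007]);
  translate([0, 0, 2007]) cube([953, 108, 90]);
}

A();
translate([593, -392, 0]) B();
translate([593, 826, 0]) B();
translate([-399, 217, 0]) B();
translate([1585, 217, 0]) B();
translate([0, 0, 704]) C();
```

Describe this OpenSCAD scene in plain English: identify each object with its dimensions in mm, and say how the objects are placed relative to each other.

A is a rectangular dining table. The top is 1445×686×29 mm with its upper surface at z = 704 mm. It stands on four 56×56 mm square legs, each inset 46 mm from the nearest pair of top edges, running from the floor to the underside of the top.

B is a four-legged stool. The seat is 259×252 mm, 30 mm thick, top at z = 423 mm. It stands on four square legs, each 32×32 mm in cross-section, from z = 0 to the seat underside, each flush with a corner of the seat. Four stretchers, 32 mm wide and 26 mm tall, connect adjacent legs with their undersides at z = 259 mm, each running between the inner faces of the legs it joins and aligned with the legs' outer faces on the other axis.

C is a rectangular door frame: two vertical jambs of 48×108 mm section, 2007 mm tall, with a clear opening 857 mm wide between their inner faces. A header 90 mm tall and 108 mm deep lies on top of the jambs and spans the full outside width.

Four stools sit around the table at the −y, +y, −x, +x sides. The door frame is on top of the table.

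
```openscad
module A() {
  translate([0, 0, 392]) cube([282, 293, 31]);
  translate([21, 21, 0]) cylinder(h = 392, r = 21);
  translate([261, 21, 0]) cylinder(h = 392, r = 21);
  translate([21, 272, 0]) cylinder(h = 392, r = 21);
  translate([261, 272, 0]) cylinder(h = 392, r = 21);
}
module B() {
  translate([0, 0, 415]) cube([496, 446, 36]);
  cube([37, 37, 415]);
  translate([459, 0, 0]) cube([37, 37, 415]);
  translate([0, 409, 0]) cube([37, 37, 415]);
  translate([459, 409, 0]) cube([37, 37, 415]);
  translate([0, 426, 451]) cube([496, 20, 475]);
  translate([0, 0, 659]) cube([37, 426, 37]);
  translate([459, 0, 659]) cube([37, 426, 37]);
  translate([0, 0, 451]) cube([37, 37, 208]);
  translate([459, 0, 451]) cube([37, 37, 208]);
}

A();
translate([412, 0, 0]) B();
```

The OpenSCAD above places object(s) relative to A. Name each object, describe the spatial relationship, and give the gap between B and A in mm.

A is a stool. B is a chair. The chair is on the floor beside the stool on its +x side. The gap between the chair and the stool is 130 mm.

The chair's nearest face is 130 mm from the stool's +x face.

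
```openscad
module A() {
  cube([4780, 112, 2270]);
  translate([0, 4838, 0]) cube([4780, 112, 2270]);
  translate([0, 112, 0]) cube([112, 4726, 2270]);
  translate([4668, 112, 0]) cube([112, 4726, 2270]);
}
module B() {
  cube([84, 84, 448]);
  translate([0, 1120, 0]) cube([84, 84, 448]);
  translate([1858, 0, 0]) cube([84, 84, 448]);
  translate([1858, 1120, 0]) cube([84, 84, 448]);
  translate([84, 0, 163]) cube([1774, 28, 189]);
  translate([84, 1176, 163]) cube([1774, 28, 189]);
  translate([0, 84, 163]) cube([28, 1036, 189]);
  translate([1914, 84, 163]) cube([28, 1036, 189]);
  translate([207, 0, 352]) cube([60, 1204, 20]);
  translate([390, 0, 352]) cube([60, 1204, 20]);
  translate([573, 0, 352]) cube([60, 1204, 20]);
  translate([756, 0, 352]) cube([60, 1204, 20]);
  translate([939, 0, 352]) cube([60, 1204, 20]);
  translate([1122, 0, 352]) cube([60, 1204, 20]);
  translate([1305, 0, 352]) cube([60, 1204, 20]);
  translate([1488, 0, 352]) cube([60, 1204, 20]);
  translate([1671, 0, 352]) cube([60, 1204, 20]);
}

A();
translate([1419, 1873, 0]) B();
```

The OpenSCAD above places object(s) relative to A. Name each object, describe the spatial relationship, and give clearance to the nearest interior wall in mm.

A is a house frame. B is a bed frame. The bed frame sits inside the house frame, centred. The clearance to the nearest interior wall is 1307 mm.

Clearances: x = 1307, y = 1761; minimum 1307 mm.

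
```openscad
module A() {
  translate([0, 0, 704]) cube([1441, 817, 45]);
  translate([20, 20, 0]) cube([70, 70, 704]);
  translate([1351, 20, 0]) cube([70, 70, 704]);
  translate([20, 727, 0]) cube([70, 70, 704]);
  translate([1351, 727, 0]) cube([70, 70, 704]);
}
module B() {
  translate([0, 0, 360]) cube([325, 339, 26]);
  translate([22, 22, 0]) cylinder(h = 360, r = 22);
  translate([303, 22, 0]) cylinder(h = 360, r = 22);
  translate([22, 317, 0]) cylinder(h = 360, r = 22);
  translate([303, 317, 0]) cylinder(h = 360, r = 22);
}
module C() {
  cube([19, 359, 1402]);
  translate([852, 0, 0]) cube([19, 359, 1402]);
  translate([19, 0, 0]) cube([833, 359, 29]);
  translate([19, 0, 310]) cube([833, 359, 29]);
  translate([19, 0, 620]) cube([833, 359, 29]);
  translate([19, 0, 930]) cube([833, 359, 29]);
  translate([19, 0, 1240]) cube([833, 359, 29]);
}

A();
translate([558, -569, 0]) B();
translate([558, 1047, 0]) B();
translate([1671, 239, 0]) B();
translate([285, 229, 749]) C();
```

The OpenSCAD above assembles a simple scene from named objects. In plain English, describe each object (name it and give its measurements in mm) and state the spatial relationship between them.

A is a rectangular dining table. The top is 1441×817×45 mm with its upper surface at z = 749 mm. It stands on four 70×70 mm square legs, each inset 20 mm from the nearest pair of top edges, running from the floor to the underside of the top.

B is a four-legged stool. The seat is a 325×339×26 mm slab whose top surface is at z = 386 mm; four round legs, each 44 mm in diameter, run from the floor (z = 0) to the underside of the seat, each leg's axis is inset half a diameter from the nearest pair of seat edges (so the leg's bounding box is flush with the corner).

C is an open bookshelf. Two side panels, each 19 mm thick, 359 mm deep and 1402 mm tall, stand 871 mm apart (outside-to-outside). Between them sit 5 shelves, each 29 mm thick and 359 mm deep, spanning the full gap between the sides. The bottom shelf rests on the floor (its underside at z = 0) and the clear gap between one shelf's top and the next shelf's underside is 281 mm.

Three stools sit around the table at the −y, +y, +x sides. The bookshelf is on top of the table, centred.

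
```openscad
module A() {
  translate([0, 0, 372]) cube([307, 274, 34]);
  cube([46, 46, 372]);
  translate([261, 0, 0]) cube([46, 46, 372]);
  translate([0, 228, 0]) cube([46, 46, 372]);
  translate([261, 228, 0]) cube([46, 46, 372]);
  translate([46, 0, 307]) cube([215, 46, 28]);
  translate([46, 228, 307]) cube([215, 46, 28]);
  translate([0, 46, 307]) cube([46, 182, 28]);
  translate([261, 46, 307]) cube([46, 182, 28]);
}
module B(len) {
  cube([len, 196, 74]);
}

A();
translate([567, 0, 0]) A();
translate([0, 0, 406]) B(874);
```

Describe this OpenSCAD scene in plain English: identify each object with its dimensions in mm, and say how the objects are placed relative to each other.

A is a four-legged stool. The seat is a 307×274×34 mm slab whose top surface is at z = 406 mm; four square legs, each 46×46 mm in cross-section, run from the floor (z = 0) to the underside of the seat, each flush with a corner of the seat. Four stretchers, 46 mm wide and 28 mm tall, connect adjacent legs with their undersides at z = 307 mm, each running between the inner faces of the legs it joins and aligned with the legs' outer faces on the other axis.

B is a rectangular beam 874 mm long (x), 196 mm deep (y), 74 mm thick (z).

The beam spans the tops of two stools placed 260 mm apart, resting at z = 406 mm.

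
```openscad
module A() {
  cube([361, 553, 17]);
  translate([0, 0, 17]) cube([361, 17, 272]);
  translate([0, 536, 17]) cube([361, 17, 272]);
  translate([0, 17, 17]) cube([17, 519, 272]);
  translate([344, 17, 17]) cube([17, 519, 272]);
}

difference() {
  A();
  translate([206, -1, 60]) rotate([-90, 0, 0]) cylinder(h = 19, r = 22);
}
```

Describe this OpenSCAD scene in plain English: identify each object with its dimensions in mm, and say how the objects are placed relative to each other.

A is an open-topped rectangular box: outside dimensions 361×553×289 mm, with a uniform wall and base thickness of 17 mm. The base is a full 361×553 slab on the floor; four walls sit on top of the base. The front and back walls (the −y and +y sides) span the full width; the two side walls fit between them.

The open box has a circular hole of radius 22 mm through its front wall, centred at (x = 206, z = 60).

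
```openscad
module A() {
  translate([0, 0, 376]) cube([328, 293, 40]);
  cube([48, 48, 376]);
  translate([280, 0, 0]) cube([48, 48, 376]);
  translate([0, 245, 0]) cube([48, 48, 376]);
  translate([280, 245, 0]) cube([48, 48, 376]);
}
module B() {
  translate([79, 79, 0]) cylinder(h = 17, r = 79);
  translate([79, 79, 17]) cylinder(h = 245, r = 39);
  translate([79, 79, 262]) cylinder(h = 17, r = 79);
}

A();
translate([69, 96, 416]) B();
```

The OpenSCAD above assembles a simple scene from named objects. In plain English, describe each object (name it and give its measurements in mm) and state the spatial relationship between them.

A is a simple wooden stool: a rectangular seat 328 mm (x) by 293 mm (y), 40 mm thick, top face at z = 416 mm, on four square legs, each 48×48 mm in cross-section. The legs rest on z = 0, each flush with a corner of the seat.

B is a spool: two coaxial disc flanges of radius 79 mm and thickness 17 mm, joined by a core cylinder of radius 39 mm and height 245 mm. The lower flange rests on z = 0 and the three cylinders share a vertical axis.

The spool is on top of the stool.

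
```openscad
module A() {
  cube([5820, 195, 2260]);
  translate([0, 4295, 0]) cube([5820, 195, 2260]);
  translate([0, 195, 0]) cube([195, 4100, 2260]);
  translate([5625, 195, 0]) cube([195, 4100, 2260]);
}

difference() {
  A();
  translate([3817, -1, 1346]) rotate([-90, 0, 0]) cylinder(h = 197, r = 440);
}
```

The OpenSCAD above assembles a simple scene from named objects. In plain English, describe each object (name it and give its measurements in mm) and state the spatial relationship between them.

A is the wall frame of a small rectangular building: four walls, each 2260 mm tall and 195 mm thick, enclosing a footprint 5820 mm (x) by 4490 mm (y) outside-to-outside, with no floor or roof. The front and back walls (the −y and +y sides) span the full width; the two side walls fit between them.

The house frame has a circular hole of radius 440 mm through its front wall, centred at (x = 3817, z = 1346).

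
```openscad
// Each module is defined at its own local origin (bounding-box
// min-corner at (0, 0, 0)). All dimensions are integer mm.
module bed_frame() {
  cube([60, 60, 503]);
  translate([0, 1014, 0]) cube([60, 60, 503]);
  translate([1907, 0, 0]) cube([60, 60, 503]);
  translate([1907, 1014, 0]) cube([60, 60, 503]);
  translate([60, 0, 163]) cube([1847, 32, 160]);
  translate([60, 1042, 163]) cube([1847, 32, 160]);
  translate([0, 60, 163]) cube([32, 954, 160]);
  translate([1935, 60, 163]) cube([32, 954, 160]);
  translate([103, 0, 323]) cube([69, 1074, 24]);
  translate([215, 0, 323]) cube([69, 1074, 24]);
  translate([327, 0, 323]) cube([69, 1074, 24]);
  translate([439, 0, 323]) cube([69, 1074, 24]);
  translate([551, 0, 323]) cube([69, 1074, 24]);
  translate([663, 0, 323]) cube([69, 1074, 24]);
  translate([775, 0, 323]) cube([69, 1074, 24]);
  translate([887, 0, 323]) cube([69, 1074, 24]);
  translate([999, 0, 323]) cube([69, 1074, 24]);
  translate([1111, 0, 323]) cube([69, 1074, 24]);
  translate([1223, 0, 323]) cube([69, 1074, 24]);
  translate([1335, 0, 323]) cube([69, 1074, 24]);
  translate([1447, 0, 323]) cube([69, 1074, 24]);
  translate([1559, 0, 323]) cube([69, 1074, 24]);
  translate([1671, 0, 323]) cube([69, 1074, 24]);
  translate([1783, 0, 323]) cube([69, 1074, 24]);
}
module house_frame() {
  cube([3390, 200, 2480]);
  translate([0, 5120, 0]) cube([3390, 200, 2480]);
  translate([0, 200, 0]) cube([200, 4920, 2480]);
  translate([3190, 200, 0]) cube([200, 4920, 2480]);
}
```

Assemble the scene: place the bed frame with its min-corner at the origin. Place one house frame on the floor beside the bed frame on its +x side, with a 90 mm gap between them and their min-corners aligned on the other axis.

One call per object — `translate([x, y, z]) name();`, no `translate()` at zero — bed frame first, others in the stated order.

bed_frame();
translate([2057, 0, 0]) house_frame();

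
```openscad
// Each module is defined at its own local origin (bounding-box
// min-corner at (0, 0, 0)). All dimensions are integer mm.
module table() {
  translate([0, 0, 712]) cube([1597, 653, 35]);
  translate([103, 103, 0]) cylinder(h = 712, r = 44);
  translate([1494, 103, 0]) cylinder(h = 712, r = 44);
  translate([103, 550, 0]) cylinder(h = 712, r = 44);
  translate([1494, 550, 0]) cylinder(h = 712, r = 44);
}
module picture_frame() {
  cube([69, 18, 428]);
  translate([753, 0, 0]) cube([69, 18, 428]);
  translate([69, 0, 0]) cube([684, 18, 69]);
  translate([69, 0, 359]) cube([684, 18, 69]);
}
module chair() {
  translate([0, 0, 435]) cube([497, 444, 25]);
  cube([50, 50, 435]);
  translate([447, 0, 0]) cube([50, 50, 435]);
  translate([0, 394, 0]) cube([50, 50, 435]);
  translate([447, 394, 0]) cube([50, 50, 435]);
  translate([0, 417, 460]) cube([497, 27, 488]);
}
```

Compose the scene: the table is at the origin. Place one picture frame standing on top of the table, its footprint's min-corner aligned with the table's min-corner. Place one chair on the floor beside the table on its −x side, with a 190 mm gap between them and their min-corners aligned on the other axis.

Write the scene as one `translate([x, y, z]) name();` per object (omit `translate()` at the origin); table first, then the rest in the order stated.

table();
translate([0, 0, 747]) picture_frame();
translate([-687, 0, 0]) chair();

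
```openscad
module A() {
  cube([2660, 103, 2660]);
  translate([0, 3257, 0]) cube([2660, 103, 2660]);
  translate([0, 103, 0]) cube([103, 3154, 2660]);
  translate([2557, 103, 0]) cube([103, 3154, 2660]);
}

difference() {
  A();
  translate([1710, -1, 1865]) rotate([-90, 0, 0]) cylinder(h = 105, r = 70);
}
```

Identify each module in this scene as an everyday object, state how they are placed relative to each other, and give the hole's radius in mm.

The subtracted cylinder has r = 70 mm.

A is a house frame. The house frame has a circular hole through its front wall. The hole's radius is 70 mm.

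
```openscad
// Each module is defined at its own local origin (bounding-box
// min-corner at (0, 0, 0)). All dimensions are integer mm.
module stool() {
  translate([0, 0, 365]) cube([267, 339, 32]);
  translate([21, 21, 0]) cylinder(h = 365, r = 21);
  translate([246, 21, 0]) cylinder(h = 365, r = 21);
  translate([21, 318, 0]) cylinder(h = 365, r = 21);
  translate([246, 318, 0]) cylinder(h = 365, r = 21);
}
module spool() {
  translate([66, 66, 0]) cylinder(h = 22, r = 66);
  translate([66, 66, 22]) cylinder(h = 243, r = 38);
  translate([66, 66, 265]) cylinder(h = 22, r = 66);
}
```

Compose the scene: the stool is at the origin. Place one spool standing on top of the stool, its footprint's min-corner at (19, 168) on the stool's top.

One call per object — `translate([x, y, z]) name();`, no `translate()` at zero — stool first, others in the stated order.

stool();
translate([19, 168, 397]) spool();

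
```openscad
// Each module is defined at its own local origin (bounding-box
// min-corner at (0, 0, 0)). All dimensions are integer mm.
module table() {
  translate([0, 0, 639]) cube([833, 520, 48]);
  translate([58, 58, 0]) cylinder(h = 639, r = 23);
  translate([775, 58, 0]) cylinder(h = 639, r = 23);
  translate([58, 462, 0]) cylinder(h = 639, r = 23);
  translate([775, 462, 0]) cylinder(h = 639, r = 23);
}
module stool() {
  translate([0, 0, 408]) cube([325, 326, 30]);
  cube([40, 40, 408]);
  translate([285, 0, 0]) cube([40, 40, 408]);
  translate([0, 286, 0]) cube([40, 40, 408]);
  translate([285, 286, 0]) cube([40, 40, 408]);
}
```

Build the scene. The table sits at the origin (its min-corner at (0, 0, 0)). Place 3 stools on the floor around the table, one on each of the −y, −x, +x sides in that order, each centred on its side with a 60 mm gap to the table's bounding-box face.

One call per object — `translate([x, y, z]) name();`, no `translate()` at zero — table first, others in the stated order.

table();
translate([254, -386, 0]) stool();
translate([-385, 97, 0]) stool();
translate([893, 97, 0]) stool();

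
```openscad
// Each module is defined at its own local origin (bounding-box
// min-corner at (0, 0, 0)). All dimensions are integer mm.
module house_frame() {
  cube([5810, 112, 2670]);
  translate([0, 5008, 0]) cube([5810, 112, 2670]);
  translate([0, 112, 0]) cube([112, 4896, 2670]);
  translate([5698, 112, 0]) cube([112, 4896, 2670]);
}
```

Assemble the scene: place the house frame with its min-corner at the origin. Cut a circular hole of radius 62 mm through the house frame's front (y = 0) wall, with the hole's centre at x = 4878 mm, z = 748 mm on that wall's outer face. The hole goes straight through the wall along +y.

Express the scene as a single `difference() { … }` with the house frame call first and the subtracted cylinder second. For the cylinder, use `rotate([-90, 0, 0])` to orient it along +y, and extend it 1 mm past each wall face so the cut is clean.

difference() {
  house_frame();
  translate([4878, -1, 748]) rotate([-90, 0, 0]) cylinder(h = 114, r = 62);
}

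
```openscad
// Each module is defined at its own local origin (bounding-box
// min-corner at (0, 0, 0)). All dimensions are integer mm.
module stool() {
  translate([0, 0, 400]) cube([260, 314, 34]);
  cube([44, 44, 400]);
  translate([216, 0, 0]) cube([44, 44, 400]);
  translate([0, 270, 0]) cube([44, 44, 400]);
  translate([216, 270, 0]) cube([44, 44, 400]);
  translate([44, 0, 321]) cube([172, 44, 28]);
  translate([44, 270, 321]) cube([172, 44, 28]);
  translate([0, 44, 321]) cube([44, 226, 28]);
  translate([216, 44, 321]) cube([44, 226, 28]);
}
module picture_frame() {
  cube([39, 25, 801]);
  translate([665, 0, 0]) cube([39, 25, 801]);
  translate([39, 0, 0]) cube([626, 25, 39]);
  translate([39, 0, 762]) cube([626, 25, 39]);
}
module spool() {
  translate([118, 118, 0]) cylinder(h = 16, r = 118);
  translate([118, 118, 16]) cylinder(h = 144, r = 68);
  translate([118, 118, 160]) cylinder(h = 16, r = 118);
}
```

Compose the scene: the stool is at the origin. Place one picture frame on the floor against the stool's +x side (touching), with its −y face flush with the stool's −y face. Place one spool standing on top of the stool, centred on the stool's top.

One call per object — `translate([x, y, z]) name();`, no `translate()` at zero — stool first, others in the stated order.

stool();
translate([260, 0, 0]) picture_frame();
translate([12, 39, 434]) spool();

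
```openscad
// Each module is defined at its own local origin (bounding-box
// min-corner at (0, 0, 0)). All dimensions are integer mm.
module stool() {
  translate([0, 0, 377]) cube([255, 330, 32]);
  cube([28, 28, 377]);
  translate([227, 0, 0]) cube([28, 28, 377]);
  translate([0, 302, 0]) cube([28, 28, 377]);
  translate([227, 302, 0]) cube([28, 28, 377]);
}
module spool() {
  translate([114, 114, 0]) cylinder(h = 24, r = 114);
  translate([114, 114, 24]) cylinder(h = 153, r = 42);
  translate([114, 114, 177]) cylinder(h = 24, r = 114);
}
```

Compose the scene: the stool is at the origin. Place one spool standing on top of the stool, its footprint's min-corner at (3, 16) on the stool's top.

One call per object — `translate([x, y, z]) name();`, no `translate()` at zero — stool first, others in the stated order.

stool();
translate([3, 16, 409]) spool();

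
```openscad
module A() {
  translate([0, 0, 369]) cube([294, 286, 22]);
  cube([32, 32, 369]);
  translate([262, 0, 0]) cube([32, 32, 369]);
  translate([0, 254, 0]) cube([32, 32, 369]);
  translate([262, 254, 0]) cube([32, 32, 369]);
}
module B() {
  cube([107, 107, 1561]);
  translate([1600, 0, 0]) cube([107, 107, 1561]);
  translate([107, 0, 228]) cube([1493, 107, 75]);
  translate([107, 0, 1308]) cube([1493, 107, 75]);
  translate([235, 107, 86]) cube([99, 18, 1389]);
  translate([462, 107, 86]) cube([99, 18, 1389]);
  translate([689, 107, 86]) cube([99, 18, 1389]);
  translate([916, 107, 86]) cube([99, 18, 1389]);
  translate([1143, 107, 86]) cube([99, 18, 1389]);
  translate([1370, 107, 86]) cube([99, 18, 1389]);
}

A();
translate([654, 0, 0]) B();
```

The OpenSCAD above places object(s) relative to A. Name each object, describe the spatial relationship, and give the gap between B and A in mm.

A is a stool. B is a fence section. The fence section is on the floor beside the stool on its +x side. The gap between the fence section and the stool is 360 mm.

The fence section's nearest face is 360 mm from the stool's +x face.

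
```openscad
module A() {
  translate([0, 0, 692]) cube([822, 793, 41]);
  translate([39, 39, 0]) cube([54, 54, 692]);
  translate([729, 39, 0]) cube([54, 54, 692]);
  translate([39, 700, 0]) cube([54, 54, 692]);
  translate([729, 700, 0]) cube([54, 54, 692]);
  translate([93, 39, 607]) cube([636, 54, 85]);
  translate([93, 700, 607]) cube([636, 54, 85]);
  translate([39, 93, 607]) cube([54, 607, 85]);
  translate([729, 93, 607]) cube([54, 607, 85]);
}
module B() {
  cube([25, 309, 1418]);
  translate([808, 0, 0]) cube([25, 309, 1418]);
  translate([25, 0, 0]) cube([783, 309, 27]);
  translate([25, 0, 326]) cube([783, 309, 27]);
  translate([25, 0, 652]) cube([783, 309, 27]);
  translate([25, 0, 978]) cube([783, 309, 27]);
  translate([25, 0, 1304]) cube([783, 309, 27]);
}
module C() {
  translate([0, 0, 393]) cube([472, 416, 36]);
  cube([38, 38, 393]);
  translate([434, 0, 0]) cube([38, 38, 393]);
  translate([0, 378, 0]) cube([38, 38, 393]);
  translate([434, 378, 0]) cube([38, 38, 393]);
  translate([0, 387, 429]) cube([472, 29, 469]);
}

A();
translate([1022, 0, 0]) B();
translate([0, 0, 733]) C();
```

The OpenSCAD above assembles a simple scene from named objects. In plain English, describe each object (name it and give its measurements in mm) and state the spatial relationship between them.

A is a table: top 822 mm (x) × 793 mm (y), 41 mm thick, upper face at z = 733 mm, on four 54×54 mm square legs, each inset 39 mm from the nearest pair of top edges, running from z = 0 to the bottom of the top. Four apron rails, 54 mm thick and 85 mm tall, run between adjacent legs with their top edges flush with the underside of the top and their outer faces flush with the legs' outer faces.

B is a bookshelf 833 mm wide overall, 309 mm deep and 1418 mm tall. The two sides are 25 mm thick vertical panels. 5 horizontal shelves of 27 mm thickness span between the inner faces of the sides; the lowest shelf sits on the floor and shelves are stacked with a clear vertical gap of 299 mm between each pair.

C is a chair: 472×416 mm seat, 36 mm thick, top at z = 429 mm, on four 38 mm square corner legs flush with the seat edges. A 29 mm thick backrest slab spans the full seat width, extending 469 mm above the seat top, its back face flush with the seat's +y edge.

The bookshelf is on the floor beside the table on its +x side. The chair is on top of the table.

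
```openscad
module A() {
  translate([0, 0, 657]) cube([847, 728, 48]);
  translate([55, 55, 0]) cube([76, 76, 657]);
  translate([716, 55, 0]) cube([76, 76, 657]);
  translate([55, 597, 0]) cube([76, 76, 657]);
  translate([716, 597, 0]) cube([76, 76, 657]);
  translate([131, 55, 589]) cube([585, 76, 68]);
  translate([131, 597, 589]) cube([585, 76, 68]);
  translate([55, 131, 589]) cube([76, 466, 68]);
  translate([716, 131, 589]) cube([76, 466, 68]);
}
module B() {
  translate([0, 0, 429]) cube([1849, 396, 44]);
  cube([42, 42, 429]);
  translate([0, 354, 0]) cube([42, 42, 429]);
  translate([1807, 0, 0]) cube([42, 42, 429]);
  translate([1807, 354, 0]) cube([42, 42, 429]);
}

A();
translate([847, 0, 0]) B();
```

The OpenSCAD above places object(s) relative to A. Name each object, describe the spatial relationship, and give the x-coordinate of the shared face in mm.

A is a table. B is a bench. The bench is against the table's +x side, with their −y faces flush. The x-coordinate of the shared face is 847 mm.

The table's +x face and the bench's −x face are both at x = 847 mm.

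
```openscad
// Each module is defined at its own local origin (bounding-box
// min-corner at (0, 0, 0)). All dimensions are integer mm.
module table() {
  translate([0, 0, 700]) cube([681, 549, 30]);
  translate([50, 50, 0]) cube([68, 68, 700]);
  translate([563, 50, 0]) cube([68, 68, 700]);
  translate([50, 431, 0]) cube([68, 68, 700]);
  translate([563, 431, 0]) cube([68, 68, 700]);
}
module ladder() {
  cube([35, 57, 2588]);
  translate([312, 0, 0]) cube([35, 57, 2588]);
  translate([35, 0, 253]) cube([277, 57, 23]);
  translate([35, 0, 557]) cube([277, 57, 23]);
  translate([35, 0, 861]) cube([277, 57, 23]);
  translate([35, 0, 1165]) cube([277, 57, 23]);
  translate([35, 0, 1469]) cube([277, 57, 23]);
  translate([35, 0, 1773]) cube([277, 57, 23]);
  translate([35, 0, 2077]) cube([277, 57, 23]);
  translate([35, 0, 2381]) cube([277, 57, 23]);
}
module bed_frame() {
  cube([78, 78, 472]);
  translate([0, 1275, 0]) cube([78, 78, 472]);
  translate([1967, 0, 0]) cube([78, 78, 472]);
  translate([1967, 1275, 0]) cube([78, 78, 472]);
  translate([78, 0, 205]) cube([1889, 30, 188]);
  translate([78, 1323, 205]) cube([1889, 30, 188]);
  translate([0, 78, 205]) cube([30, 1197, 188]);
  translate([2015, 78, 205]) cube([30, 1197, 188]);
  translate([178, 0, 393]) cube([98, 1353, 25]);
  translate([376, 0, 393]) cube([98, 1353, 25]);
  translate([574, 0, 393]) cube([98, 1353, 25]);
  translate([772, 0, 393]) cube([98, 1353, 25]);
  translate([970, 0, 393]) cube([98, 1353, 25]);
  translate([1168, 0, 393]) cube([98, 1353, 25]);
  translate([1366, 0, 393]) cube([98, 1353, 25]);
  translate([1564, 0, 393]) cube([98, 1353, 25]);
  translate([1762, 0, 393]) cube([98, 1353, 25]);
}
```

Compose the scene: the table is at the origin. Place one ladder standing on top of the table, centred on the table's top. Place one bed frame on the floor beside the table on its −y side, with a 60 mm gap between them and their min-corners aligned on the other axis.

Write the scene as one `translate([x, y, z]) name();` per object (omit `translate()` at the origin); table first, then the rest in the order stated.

table();
translate([167, 246, 730]) ladder();
translate([0, -1413, 0]) bed_frame();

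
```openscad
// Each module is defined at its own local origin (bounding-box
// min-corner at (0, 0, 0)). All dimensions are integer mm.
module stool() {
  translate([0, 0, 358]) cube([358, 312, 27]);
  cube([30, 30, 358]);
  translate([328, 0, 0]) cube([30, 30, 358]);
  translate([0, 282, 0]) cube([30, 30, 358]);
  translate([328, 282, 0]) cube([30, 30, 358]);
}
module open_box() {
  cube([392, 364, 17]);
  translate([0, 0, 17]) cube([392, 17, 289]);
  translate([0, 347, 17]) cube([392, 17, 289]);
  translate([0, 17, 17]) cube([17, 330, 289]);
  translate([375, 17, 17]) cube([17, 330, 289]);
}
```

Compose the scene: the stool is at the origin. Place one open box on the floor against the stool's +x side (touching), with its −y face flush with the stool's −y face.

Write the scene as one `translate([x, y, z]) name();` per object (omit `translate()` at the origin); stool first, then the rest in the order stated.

stool();
translate([358, 0, 0]) open_box();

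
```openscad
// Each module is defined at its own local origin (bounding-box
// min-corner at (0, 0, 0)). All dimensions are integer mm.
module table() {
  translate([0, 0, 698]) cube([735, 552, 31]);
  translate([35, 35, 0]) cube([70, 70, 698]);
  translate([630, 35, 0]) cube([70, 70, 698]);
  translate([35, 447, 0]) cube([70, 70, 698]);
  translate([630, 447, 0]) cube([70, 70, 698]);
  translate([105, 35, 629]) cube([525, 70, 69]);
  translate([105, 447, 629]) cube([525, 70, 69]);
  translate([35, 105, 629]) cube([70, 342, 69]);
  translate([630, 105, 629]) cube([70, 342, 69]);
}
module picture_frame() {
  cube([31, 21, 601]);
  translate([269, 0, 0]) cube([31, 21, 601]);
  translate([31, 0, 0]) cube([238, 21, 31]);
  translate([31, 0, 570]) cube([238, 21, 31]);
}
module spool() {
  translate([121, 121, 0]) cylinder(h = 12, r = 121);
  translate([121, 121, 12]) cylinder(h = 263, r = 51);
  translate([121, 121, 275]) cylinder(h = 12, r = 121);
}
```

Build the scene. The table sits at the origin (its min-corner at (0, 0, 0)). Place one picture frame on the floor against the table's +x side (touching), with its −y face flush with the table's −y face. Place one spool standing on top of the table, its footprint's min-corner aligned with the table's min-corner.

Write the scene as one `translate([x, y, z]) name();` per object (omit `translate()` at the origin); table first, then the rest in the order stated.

table();
translate([735, 0, 0]) picture_frame();
translate([0, 0, 729]) spool();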